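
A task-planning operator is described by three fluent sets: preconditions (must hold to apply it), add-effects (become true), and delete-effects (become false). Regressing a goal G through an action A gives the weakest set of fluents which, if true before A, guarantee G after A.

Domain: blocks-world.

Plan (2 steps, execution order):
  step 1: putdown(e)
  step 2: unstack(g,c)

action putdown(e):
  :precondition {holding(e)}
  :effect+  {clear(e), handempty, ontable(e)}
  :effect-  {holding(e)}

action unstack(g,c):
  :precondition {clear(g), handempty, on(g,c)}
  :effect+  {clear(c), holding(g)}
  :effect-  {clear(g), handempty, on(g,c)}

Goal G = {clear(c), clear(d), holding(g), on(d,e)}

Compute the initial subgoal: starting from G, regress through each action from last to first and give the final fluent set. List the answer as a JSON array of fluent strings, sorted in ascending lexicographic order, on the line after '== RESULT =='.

Work backward from the goal:
  through step 2 (unstack(g,c)): drop {clear(c), holding(g)}, keep {clear(d), on(d,e)}, require {clear(g), handempty, on(g,c)}
    → {clear(d), clear(g), handempty, on(d,e), on(g,c)}
  through step 1 (putdown(e)): drop {handempty}, keep {clear(d), clear(g), on(d,e), on(g,c)}, require {holding(e)}
    → {clear(d), clear(g), holding(e), on(d,e), on(g,c)}

== RESULT ==
["clear(d)", "clear(g)", "holding(e)", "on(d,e)", "on(g,c)"]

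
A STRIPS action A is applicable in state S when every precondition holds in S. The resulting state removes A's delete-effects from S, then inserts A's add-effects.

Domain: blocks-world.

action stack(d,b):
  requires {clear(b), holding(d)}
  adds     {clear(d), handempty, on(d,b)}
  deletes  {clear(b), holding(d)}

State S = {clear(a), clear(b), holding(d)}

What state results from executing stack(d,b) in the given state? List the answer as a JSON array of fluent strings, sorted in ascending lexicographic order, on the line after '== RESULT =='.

Compute (S \ del) ∪ add:
  pre ⊆ S: {clear(b), holding(d)} ⊆ S  — applicable
  S \ del = {clear(a)}
  ∪ add   = {clear(a), clear(d), handempty, on(d,b)}

== RESULT ==
["clear(a)", "clear(d)", "handempty", "on(d,b)"]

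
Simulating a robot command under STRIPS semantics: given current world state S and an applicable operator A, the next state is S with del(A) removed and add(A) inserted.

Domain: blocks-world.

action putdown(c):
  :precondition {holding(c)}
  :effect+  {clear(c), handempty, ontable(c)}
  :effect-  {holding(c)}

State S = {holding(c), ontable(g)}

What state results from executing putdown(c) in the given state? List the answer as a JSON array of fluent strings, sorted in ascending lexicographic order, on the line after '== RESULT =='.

Progress:
  pre ⊆ S: {holding(c)} ⊆ S  — applicable
  S \ del = {ontable(g)}
  ∪ add   = {clear(c), handempty, ontable(c), ontable(g)}

== RESULT ==
["clear(c)", "handempty", "ontable(c)", "ontable(g)"]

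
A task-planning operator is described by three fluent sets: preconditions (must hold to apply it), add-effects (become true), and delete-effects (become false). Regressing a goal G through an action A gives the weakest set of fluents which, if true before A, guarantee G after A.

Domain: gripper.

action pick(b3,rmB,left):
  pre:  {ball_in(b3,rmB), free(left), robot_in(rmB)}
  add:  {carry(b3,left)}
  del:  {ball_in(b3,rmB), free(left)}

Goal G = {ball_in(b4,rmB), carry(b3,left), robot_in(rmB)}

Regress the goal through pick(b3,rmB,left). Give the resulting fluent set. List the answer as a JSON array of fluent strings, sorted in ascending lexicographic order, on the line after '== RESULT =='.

Regress:
  G ∩ del = {}  (empty — regression defined)
  G \ add = {ball_in(b4,rmB), carry(b3,left), robot_in(rmB)} \ {carry(b3,left)} = {ball_in(b4,rmB), robot_in(rmB)}
  ∪ pre   = {ball_in(b4,rmB), robot_in(rmB)} ∪ {ball_in(b3,rmB), free(left), robot_in(rmB)}
          = {ball_in(b3,rmB), ball_in(b4,rmB), free(left), robot_in(rmB)}

== RESULT ==
["ball_in(b3,rmB)", "ball_in(b4,rmB)", "free(left)", "robot_in(rmB)"]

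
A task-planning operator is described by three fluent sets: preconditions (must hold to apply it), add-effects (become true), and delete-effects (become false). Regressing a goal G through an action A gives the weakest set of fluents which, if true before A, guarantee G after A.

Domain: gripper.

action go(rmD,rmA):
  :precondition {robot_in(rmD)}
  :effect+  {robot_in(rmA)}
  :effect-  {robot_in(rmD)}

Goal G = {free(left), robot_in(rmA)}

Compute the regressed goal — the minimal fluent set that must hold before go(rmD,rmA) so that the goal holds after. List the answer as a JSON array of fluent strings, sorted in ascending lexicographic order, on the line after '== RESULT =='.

Regress:
  G ∩ del = {}  (empty — regression defined)
  G \ add = {free(left), robot_in(rmA)} \ {robot_in(rmA)} = {free(left)}
  ∪ pre   = {free(left)} ∪ {robot_in(rmD)}
          = {free(left), robot_in(rmD)}

== RESULT ==
["free(left)", "robot_in(rmD)"]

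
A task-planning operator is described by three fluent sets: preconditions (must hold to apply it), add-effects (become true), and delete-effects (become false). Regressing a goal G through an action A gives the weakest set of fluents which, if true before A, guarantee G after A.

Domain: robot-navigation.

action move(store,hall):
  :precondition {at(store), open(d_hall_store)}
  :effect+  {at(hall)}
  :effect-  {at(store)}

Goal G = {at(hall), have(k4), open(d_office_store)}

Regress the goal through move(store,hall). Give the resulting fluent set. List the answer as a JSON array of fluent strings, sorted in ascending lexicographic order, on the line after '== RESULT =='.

Regress:
  G ∩ del = {}  (empty — regression defined)
  G \ add = {at(hall), have(k4), open(d_office_store)} \ {at(hall)} = {have(k4), open(d_office_store)}
  ∪ pre   = {have(k4), open(d_office_store)} ∪ {at(store), open(d_hall_store)}
          = {at(store), have(k4), open(d_hall_store), open(d_office_store)}

== RESULT ==
["at(store)", "have(k4)", "open(d_hall_store)", "open(d_office_store)"]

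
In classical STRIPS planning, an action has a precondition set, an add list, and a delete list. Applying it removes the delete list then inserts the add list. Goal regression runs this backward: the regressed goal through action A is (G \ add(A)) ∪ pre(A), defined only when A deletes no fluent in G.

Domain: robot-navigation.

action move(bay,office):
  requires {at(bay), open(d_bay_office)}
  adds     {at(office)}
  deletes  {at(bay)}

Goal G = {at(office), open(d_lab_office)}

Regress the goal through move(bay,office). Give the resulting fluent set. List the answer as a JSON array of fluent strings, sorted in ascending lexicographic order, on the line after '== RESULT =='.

Compute (G \ add) ∪ pre:
  G ∩ del = {}  (empty — regression defined)
  G \ add = {at(office), open(d_lab_office)} \ {at(office)} = {open(d_lab_office)}
  ∪ pre   = {open(d_lab_office)} ∪ {at(bay), open(d_bay_office)}
          = {at(bay), open(d_bay_office), open(d_lab_office)}

== RESULT ==
["at(bay)", "open(d_bay_office)", "open(d_lab_office)"]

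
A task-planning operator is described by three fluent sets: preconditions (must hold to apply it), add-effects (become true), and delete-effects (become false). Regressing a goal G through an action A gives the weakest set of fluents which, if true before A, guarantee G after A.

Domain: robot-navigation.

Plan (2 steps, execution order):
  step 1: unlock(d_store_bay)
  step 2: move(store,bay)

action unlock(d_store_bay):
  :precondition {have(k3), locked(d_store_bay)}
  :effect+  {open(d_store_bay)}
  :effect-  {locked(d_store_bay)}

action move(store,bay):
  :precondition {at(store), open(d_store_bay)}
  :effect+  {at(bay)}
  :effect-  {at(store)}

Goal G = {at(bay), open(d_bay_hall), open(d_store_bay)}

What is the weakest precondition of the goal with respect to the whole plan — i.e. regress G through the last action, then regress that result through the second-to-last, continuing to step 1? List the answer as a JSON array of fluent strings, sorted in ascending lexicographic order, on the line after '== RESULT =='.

Regress step by step:
  through step 2 (move(store,bay)): drop {at(bay)}, keep {open(d_bay_hall), open(d_store_bay)}, require {at(store), open(d_store_bay)}
    → {at(store), open(d_bay_hall), open(d_store_bay)}
  through step 1 (unlock(d_store_bay)): drop {open(d_store_bay)}, keep {at(store), open(d_bay_hall)}, require {have(k3), locked(d_store_bay)}
    → {at(store), have(k3), locked(d_store_bay), open(d_bay_hall)}

== RESULT ==
["at(store)", "have(k3)", "locked(d_store_bay)", "open(d_bay_hall)"]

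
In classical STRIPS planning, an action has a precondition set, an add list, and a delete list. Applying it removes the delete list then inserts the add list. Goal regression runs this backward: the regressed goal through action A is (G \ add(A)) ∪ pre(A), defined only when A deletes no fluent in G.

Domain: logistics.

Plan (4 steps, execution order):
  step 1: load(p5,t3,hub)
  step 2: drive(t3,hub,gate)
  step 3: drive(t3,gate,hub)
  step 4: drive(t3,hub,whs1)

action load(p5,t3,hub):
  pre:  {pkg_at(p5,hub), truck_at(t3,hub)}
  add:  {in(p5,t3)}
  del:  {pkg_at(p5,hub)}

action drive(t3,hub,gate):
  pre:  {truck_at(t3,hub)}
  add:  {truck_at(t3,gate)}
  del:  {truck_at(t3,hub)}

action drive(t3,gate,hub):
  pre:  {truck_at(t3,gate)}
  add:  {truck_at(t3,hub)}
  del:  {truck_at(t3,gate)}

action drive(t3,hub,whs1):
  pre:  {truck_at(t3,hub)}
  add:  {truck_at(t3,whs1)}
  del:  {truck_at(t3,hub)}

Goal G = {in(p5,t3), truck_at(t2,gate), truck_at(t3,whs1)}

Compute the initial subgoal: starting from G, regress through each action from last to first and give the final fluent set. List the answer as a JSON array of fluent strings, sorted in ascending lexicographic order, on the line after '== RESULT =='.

Work backward from the goal:
  through step 4 (drive(t3,hub,whs1)): drop {truck_at(t3,whs1)}, keep {in(p5,t3), truck_at(t2,gate)}, require {truck_at(t3,hub)}
    → {in(p5,t3), truck_at(t2,gate), truck_at(t3,hub)}
  through step 3 (drive(t3,gate,hub)): drop {truck_at(t3,hub)}, keep {in(p5,t3), truck_at(t2,gate)}, require {truck_at(t3,gate)}
    → {in(p5,t3), truck_at(t2,gate), truck_at(t3,gate)}
  through step 2 (drive(t3,hub,gate)): drop {truck_at(t3,gate)}, keep {in(p5,t3), truck_at(t2,gate)}, require {truck_at(t3,hub)}
    → {in(p5,t3), truck_at(t2,gate), truck_at(t3,hub)}
  through step 1 (load(p5,t3,hub)): drop {in(p5,t3)}, keep {truck_at(t2,gate), truck_at(t3,hub)}, require {pkg_at(p5,hub), truck_at(t3,hub)}
    → {pkg_at(p5,hub), truck_at(t2,gate), truck_at(t3,hub)}

== RESULT ==
["pkg_at(p5,hub)", "truck_at(t2,gate)", "truck_at(t3,hub)"]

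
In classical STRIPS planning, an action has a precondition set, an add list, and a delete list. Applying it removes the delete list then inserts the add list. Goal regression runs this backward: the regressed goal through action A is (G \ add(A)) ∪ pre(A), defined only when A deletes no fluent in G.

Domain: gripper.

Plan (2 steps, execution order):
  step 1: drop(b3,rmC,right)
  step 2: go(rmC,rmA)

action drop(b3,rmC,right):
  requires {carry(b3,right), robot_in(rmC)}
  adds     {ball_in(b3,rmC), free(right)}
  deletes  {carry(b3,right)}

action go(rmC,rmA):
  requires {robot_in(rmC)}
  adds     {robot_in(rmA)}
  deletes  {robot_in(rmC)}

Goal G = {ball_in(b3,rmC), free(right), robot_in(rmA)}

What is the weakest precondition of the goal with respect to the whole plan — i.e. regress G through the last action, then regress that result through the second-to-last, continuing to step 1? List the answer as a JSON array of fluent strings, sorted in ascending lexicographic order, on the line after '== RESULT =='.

Regress step by step:
  through step 2 (go(rmC,rmA)): drop {robot_in(rmA)}, keep {ball_in(b3,rmC), free(right)}, require {robot_in(rmC)}
    → {ball_in(b3,rmC), free(right), robot_in(rmC)}
  through step 1 (drop(b3,rmC,right)): drop {ball_in(b3,rmC), free(right)}, keep {robot_in(rmC)}, require {carry(b3,right), robot_in(rmC)}
    → {carry(b3,right), robot_in(rmC)}

== RESULT ==
["carry(b3,right)", "robot_in(rmC)"]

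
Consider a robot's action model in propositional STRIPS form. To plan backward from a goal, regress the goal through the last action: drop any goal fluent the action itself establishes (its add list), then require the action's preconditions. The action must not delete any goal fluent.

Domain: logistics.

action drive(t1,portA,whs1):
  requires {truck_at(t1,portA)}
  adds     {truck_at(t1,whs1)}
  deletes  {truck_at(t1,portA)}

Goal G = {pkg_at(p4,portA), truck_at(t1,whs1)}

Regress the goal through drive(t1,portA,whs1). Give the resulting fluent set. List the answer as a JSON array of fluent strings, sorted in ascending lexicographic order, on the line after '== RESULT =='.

Regress:
  G ∩ del = {}  (empty — regression defined)
  G \ add = {pkg_at(p4,portA), truck_at(t1,whs1)} \ {truck_at(t1,whs1)} = {pkg_at(p4,portA)}
  ∪ pre   = {pkg_at(p4,portA)} ∪ {truck_at(t1,portA)}
          = {pkg_at(p4,portA), truck_at(t1,portA)}

== RESULT ==
["pkg_at(p4,portA)", "truck_at(t1,portA)"]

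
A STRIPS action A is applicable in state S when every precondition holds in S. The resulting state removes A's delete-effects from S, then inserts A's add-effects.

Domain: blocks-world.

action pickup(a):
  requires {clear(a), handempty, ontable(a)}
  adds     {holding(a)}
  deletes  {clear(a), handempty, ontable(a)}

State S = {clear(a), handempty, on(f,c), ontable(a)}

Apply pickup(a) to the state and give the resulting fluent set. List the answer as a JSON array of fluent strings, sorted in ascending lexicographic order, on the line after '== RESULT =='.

Compute (S \ del) ∪ add:
  pre ⊆ S: {clear(a), handempty, ontable(a)} ⊆ S  — applicable
  S \ del = {on(f,c)}
  ∪ add   = {holding(a), on(f,c)}

== RESULT ==
["holding(a)", "on(f,c)"]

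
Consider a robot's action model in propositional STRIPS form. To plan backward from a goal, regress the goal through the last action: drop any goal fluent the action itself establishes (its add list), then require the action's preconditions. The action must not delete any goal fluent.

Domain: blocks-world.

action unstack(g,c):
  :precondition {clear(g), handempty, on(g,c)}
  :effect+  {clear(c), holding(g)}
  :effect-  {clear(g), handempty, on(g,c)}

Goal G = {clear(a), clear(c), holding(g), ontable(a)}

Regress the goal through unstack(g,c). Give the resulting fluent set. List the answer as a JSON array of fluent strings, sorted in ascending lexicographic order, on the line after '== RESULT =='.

Regress:
  G ∩ del = {}  (empty — regression defined)
  G \ add = {clear(a), clear(c), holding(g), ontable(a)} \ {clear(c), holding(g)} = {clear(a), ontable(a)}
  ∪ pre   = {clear(a), ontable(a)} ∪ {clear(g), handempty, on(g,c)}
          = {clear(a), clear(g), handempty, on(g,c), ontable(a)}

== RESULT ==
["clear(a)", "clear(g)", "handempty", "on(g,c)", "ontable(a)"]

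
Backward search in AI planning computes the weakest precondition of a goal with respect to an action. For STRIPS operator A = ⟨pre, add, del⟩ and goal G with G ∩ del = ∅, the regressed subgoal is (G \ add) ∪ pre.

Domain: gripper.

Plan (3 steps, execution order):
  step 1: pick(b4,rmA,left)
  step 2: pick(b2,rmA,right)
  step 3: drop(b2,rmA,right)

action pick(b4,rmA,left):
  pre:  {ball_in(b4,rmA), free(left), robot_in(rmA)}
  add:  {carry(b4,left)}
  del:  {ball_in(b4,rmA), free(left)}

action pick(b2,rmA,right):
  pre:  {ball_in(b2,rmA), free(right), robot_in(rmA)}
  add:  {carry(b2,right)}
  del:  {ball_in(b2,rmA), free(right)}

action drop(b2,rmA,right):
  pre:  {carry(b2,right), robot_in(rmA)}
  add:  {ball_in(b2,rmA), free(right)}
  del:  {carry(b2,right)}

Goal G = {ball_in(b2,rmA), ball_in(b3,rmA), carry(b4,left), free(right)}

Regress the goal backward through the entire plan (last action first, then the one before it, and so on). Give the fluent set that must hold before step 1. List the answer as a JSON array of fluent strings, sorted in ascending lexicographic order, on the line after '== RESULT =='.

Regress step by step:
  through step 3 (drop(b2,rmA,right)): drop {ball_in(b2,rmA), free(right)}, keep {ball_in(b3,rmA), carry(b4,left)}, require {carry(b2,right), robot_in(rmA)}
    → {ball_in(b3,rmA), carry(b2,right), carry(b4,left), robot_in(rmA)}
  through step 2 (pick(b2,rmA,right)): drop {carry(b2,right)}, keep {ball_in(b3,rmA), carry(b4,left), robot_in(rmA)}, require {ball_in(b2,rmA), free(right), robot_in(rmA)}
    → {ball_in(b2,rmA), ball_in(b3,rmA), carry(b4,left), free(right), robot_in(rmA)}
  through step 1 (pick(b4,rmA,left)): drop {carry(b4,left)}, keep {ball_in(b2,rmA), ball_in(b3,rmA), free(right), robot_in(rmA)}, require {ball_in(b4,rmA), free(left), robot_in(rmA)}
    → {ball_in(b2,rmA), ball_in(b3,rmA), ball_in(b4,rmA), free(left), free(right), robot_in(rmA)}

== RESULT ==
["ball_in(b2,rmA)", "ball_in(b3,rmA)", "ball_in(b4,rmA)", "free(left)", "free(right)", "robot_in(rmA)"]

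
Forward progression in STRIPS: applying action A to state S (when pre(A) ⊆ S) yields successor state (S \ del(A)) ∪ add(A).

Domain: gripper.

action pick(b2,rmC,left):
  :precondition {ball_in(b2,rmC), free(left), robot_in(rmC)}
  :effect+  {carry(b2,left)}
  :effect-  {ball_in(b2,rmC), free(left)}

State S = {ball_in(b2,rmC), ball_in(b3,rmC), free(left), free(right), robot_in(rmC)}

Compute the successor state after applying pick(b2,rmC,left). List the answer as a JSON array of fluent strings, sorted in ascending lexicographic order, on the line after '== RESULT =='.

Progress:
  pre ⊆ S: {ball_in(b2,rmC), free(left), robot_in(rmC)} ⊆ S  — applicable
  S \ del = {ball_in(b3,rmC), free(right), robot_in(rmC)}
  ∪ add   = {ball_in(b3,rmC), carry(b2,left), free(right), robot_in(rmC)}

== RESULT ==
["ball_in(b3,rmC)", "carry(b2,left)", "free(right)", "robot_in(rmC)"]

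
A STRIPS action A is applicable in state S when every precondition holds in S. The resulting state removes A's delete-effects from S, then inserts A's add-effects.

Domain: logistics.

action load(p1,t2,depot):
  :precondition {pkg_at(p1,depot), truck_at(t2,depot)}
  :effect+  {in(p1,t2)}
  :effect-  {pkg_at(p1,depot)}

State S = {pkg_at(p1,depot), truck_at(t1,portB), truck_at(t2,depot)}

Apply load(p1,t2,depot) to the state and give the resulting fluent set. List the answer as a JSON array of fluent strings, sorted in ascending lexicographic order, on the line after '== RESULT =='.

Progress:
  pre ⊆ S: {pkg_at(p1,depot), truck_at(t2,depot)} ⊆ S  — applicable
  S \ del = {truck_at(t1,portB), truck_at(t2,depot)}
  ∪ add   = {in(p1,t2), truck_at(t1,portB), truck_at(t2,depot)}

== RESULT ==
["in(p1,t2)", "truck_at(t1,portB)", "truck_at(t2,depot)"]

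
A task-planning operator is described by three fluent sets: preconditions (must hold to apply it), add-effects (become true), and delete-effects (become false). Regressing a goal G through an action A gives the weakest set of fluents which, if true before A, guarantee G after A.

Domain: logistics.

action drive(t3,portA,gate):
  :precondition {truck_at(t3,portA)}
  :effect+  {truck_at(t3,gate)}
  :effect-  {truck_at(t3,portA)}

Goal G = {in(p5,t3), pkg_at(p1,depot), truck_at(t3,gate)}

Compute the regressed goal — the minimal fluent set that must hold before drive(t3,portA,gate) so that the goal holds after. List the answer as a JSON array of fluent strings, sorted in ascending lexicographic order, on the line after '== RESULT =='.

Compute (G \ add) ∪ pre:
  G ∩ del = {}  (empty — regression defined)
  G \ add = {in(p5,t3), pkg_at(p1,depot), truck_at(t3,gate)} \ {truck_at(t3,gate)} = {in(p5,t3), pkg_at(p1,depot)}
  ∪ pre   = {in(p5,t3), pkg_at(p1,depot)} ∪ {truck_at(t3,portA)}
          = {in(p5,t3), pkg_at(p1,depot), truck_at(t3,portA)}

== RESULT ==
["in(p5,t3)", "pkg_at(p1,depot)", "truck_at(t3,portA)"]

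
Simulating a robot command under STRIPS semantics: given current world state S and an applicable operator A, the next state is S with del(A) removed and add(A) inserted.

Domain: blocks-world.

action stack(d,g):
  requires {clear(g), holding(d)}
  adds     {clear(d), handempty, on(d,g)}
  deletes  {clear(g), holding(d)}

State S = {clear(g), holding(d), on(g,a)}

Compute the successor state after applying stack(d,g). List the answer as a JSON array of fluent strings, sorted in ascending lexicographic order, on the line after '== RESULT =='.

Progress:
  pre ⊆ S: {clear(g), holding(d)} ⊆ S  — applicable
  S \ del = {on(g,a)}
  ∪ add   = {clear(d), handempty, on(d,g), on(g,a)}

== RESULT ==
["clear(d)", "handempty", "on(d,g)", "on(g,a)"]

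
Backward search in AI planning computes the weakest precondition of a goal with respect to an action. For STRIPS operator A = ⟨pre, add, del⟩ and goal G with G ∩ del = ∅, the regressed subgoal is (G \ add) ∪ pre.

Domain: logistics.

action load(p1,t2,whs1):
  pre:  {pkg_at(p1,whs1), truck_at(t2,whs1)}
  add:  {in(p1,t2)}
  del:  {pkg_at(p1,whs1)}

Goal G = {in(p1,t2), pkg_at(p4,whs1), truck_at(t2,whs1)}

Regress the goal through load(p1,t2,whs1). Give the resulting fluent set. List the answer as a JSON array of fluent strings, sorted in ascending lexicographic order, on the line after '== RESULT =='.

Compute (G \ add) ∪ pre:
  G ∩ del = {}  (empty — regression defined)
  G \ add = {in(p1,t2), pkg_at(p4,whs1), truck_at(t2,whs1)} \ {in(p1,t2)} = {pkg_at(p4,whs1), truck_at(t2,whs1)}
  ∪ pre   = {pkg_at(p4,whs1), truck_at(t2,whs1)} ∪ {pkg_at(p1,whs1), truck_at(t2,whs1)}
          = {pkg_at(p1,whs1), pkg_at(p4,whs1), truck_at(t2,whs1)}

== RESULT ==
["pkg_at(p1,whs1)", "pkg_at(p4,whs1)", "truck_at(t2,whs1)"]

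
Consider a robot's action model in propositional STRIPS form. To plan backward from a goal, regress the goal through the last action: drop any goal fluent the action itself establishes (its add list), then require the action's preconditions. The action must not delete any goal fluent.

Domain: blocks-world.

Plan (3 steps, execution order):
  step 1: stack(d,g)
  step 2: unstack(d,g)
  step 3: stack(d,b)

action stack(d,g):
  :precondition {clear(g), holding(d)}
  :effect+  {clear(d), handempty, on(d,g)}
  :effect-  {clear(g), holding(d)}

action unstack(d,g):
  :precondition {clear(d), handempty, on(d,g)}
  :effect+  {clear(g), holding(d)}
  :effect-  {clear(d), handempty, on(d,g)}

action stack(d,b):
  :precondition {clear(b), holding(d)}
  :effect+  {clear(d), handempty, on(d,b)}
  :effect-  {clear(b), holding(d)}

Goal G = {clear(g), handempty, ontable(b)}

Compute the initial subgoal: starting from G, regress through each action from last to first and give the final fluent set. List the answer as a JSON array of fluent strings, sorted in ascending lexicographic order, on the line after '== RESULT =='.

Work backward from the goal:
  through step 3 (stack(d,b)): drop {handempty}, keep {clear(g), ontable(b)}, require {clear(b), holding(d)}
    → {clear(b), clear(g), holding(d), ontable(b)}
  through step 2 (unstack(d,g)): drop {clear(g), holding(d)}, keep {clear(b), ontable(b)}, require {clear(d), handempty, on(d,g)}
    → {clear(b), clear(d), handempty, on(d,g), ontable(b)}
  through step 1 (stack(d,g)): drop {clear(d), handempty, on(d,g)}, keep {clear(b), ontable(b)}, require {clear(g), holding(d)}
    → {clear(b), clear(g), holding(d), ontable(b)}

== RESULT ==
["clear(b)", "clear(g)", "holding(d)", "ontable(b)"]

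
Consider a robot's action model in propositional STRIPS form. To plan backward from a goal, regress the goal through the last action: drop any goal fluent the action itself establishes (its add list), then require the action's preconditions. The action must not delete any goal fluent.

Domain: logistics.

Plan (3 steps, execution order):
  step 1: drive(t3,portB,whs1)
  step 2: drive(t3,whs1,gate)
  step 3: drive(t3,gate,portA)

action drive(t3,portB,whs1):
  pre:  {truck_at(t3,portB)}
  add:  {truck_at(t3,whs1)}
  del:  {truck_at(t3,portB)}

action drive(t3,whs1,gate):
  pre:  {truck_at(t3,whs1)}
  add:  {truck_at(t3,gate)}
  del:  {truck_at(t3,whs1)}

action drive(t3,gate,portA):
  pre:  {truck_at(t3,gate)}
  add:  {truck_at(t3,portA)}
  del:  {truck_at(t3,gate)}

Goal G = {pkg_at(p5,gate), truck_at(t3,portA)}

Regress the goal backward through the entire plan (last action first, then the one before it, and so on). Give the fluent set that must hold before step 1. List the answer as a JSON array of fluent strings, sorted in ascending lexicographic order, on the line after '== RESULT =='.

Regress step by step:
  through step 3 (drive(t3,gate,portA)): drop {truck_at(t3,portA)}, keep {pkg_at(p5,gate)}, require {truck_at(t3,gate)}
    → {pkg_at(p5,gate), truck_at(t3,gate)}
  through step 2 (drive(t3,whs1,gate)): drop {truck_at(t3,gate)}, keep {pkg_at(p5,gate)}, require {truck_at(t3,whs1)}
    → {pkg_at(p5,gate), truck_at(t3,whs1)}
  through step 1 (drive(t3,portB,whs1)): drop {truck_at(t3,whs1)}, keep {pkg_at(p5,gate)}, require {truck_at(t3,portB)}
    → {pkg_at(p5,gate), truck_at(t3,portB)}

== RESULT ==
["pkg_at(p5,gate)", "truck_at(t3,portB)"]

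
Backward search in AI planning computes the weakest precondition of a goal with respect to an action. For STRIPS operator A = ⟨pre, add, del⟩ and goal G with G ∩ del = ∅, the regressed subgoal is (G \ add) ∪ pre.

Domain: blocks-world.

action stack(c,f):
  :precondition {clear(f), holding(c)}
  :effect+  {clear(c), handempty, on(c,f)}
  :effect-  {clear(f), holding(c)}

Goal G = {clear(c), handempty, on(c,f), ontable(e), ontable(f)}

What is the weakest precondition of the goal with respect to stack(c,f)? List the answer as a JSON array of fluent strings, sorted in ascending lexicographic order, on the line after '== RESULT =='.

Compute (G \ add) ∪ pre:
  G ∩ del = {}  (empty — regression defined)
  G \ add = {clear(c), handempty, on(c,f), ontable(e), ontable(f)} \ {clear(c), handempty, on(c,f)} = {ontable(e), ontable(f)}
  ∪ pre   = {ontable(e), ontable(f)} ∪ {clear(f), holding(c)}
          = {clear(f), holding(c), ontable(e), ontable(f)}

== RESULT ==
["clear(f)", "holding(c)", "ontable(e)", "ontable(f)"]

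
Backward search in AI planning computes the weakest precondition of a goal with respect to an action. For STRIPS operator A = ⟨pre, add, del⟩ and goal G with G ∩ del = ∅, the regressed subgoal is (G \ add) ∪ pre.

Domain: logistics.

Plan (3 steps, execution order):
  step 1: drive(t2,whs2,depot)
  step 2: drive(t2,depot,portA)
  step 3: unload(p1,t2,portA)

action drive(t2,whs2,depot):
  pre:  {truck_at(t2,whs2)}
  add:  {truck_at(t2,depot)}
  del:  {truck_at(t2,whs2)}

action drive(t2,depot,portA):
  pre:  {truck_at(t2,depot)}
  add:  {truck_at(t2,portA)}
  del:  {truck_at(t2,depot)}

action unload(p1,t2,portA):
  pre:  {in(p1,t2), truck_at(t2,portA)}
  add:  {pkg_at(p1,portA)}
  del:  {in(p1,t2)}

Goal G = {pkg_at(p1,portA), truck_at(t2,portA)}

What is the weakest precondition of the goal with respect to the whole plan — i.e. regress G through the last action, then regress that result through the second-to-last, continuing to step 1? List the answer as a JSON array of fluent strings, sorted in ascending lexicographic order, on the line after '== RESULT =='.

Regress step by step:
  through step 3 (unload(p1,t2,portA)): drop {pkg_at(p1,portA)}, keep {truck_at(t2,portA)}, require {in(p1,t2), truck_at(t2,portA)}
    → {in(p1,t2), truck_at(t2,portA)}
  through step 2 (drive(t2,depot,portA)): drop {truck_at(t2,portA)}, keep {in(p1,t2)}, require {truck_at(t2,depot)}
    → {in(p1,t2), truck_at(t2,depot)}
  through step 1 (drive(t2,whs2,depot)): drop {truck_at(t2,depot)}, keep {in(p1,t2)}, require {truck_at(t2,whs2)}
    → {in(p1,t2), truck_at(t2,whs2)}

== RESULT ==
["in(p1,t2)", "truck_at(t2,whs2)"]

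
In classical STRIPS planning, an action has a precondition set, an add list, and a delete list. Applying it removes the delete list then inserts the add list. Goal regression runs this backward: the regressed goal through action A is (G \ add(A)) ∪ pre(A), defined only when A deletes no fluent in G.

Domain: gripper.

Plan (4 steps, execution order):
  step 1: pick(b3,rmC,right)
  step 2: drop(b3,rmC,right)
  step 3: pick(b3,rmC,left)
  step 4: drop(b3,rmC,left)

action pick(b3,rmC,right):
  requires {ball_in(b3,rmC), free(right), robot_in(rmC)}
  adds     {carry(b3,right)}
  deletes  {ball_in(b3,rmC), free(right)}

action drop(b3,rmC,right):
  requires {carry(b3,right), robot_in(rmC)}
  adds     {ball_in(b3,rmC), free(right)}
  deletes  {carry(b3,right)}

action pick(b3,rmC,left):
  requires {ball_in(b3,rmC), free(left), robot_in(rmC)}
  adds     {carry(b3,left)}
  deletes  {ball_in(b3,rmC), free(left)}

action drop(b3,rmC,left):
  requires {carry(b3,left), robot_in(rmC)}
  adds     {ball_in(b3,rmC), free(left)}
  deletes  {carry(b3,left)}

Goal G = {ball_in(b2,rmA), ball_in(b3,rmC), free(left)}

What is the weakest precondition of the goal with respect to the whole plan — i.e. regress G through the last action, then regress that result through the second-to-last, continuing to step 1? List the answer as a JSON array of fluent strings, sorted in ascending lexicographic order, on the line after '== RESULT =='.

Regress step by step:
  through step 4 (drop(b3,rmC,left)): drop {ball_in(b3,rmC), free(left)}, keep {ball_in(b2,rmA)}, require {carry(b3,left), robot_in(rmC)}
    → {ball_in(b2,rmA), carry(b3,left), robot_in(rmC)}
  through step 3 (pick(b3,rmC,left)): drop {carry(b3,left)}, keep {ball_in(b2,rmA), robot_in(rmC)}, require {ball_in(b3,rmC), free(left), robot_in(rmC)}
    → {ball_in(b2,rmA), ball_in(b3,rmC), free(left), robot_in(rmC)}
  through step 2 (drop(b3,rmC,right)): drop {ball_in(b3,rmC)}, keep {ball_in(b2,rmA), free(left), robot_in(rmC)}, require {carry(b3,right), robot_in(rmC)}
    → {ball_in(b2,rmA), carry(b3,right), free(left), robot_in(rmC)}
  through step 1 (pick(b3,rmC,right)): drop {carry(b3,right)}, keep {ball_in(b2,rmA), free(left), robot_in(rmC)}, require {ball_in(b3,rmC), free(right), robot_in(rmC)}
    → {ball_in(b2,rmA), ball_in(b3,rmC), free(left), free(right), robot_in(rmC)}

== RESULT ==
["ball_in(b2,rmA)", "ball_in(b3,rmC)", "free(left)", "free(right)", "robot_in(rmC)"]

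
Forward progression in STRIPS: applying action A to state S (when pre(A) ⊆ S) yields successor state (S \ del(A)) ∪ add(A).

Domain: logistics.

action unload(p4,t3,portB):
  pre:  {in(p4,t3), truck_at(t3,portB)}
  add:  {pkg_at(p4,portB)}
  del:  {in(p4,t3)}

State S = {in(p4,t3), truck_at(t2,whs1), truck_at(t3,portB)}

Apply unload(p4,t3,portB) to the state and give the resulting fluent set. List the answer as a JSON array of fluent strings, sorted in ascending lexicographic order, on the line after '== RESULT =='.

Progress:
  pre ⊆ S: {in(p4,t3), truck_at(t3,portB)} ⊆ S  — applicable
  S \ del = {truck_at(t2,whs1), truck_at(t3,portB)}
  ∪ add   = {pkg_at(p4,portB), truck_at(t2,whs1), truck_at(t3,portB)}

== RESULT ==
["pkg_at(p4,portB)", "truck_at(t2,whs1)", "truck_at(t3,portB)"]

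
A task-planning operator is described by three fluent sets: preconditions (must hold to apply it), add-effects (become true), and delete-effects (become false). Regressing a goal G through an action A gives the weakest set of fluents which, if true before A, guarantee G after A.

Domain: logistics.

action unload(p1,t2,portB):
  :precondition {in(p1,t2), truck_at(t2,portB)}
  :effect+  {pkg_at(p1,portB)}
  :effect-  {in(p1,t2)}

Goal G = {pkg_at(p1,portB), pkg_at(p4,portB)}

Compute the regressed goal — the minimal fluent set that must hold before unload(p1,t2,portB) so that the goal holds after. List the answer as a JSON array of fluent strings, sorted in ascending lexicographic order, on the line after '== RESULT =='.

Regress:
  G ∩ del = {}  (empty — regression defined)
  G \ add = {pkg_at(p1,portB), pkg_at(p4,portB)} \ {pkg_at(p1,portB)} = {pkg_at(p4,portB)}
  ∪ pre   = {pkg_at(p4,portB)} ∪ {in(p1,t2), truck_at(t2,portB)}
          = {in(p1,t2), pkg_at(p4,portB), truck_at(t2,portB)}

== RESULT ==
["in(p1,t2)", "pkg_at(p4,portB)", "truck_at(t2,portB)"]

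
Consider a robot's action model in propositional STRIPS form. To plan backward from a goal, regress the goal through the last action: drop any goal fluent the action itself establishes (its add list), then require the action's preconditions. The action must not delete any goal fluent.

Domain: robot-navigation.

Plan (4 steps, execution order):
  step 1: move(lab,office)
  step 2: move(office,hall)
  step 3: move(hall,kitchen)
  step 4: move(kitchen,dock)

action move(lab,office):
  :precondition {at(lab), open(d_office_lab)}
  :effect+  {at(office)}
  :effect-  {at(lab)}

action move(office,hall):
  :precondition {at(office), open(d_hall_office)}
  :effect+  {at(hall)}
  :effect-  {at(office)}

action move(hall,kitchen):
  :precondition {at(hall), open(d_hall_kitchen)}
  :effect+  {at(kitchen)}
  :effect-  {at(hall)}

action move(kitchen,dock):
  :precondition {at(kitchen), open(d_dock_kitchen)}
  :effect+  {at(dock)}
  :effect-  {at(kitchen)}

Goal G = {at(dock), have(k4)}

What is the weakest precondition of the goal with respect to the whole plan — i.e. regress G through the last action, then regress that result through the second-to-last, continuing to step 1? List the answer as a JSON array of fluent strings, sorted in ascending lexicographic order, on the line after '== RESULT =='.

Work backward from the goal:
  through step 4 (move(kitchen,dock)): drop {at(dock)}, keep {have(k4)}, require {at(kitchen), open(d_dock_kitchen)}
    → {at(kitchen), have(k4), open(d_dock_kitchen)}
  through step 3 (move(hall,kitchen)): drop {at(kitchen)}, keep {have(k4), open(d_dock_kitchen)}, require {at(hall), open(d_hall_kitchen)}
    → {at(hall), have(k4), open(d_dock_kitchen), open(d_hall_kitchen)}
  through step 2 (move(office,hall)): drop {at(hall)}, keep {have(k4), open(d_dock_kitchen), open(d_hall_kitchen)}, require {at(office), open(d_hall_office)}
    → {at(office), have(k4), open(d_dock_kitchen), open(d_hall_kitchen), open(d_hall_office)}
  through step 1 (move(lab,office)): drop {at(office)}, keep {have(k4), open(d_dock_kitchen), open(d_hall_kitchen), open(d_hall_office)}, require {at(lab), open(d_office_lab)}
    → {at(lab), have(k4), open(d_dock_kitchen), open(d_hall_kitchen), open(d_hall_office), open(d_office_lab)}

== RESULT ==
["at(lab)", "have(k4)", "open(d_dock_kitchen)", "open(d_hall_kitchen)", "open(d_hall_office)", "open(d_office_lab)"]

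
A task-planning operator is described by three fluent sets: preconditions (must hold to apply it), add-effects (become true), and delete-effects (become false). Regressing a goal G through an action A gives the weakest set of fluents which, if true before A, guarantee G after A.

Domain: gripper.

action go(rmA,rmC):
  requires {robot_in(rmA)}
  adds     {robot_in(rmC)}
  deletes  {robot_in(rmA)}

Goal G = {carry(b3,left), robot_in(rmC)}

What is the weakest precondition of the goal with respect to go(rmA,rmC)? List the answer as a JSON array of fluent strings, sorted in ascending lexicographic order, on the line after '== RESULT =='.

Compute (G \ add) ∪ pre:
  G ∩ del = {}  (empty — regression defined)
  G \ add = {carry(b3,left), robot_in(rmC)} \ {robot_in(rmC)} = {carry(b3,left)}
  ∪ pre   = {carry(b3,left)} ∪ {robot_in(rmA)}
          = {carry(b3,left), robot_in(rmA)}

== RESULT ==
["carry(b3,left)", "robot_in(rmA)"]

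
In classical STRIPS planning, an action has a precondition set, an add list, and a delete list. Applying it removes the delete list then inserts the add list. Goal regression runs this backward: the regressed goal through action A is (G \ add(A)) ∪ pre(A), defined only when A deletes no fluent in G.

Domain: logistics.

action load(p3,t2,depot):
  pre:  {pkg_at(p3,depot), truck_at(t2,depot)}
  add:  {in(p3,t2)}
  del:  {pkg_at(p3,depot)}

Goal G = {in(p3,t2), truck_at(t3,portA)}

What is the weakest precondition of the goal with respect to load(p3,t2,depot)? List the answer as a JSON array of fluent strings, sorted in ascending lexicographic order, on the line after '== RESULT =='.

Compute (G \ add) ∪ pre:
  G ∩ del = {}  (empty — regression defined)
  G \ add = {in(p3,t2), truck_at(t3,portA)} \ {in(p3,t2)} = {truck_at(t3,portA)}
  ∪ pre   = {truck_at(t3,portA)} ∪ {pkg_at(p3,depot), truck_at(t2,depot)}
          = {pkg_at(p3,depot), truck_at(t2,depot), truck_at(t3,portA)}

== RESULT ==
["pkg_at(p3,depot)", "truck_at(t2,depot)", "truck_at(t3,portA)"]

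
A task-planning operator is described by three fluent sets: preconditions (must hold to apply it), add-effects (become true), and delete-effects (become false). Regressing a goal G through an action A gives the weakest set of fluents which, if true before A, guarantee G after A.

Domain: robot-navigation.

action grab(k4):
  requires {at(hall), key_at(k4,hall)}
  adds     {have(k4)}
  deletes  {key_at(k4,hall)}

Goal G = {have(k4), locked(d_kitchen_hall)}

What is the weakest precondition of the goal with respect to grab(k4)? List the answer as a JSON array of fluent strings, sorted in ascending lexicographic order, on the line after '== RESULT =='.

Compute (G \ add) ∪ pre:
  G ∩ del = {}  (empty — regression defined)
  G \ add = {have(k4), locked(d_kitchen_hall)} \ {have(k4)} = {locked(d_kitchen_hall)}
  ∪ pre   = {locked(d_kitchen_hall)} ∪ {at(hall), key_at(k4,hall)}
          = {at(hall), key_at(k4,hall), locked(d_kitchen_hall)}

== RESULT ==
["at(hall)", "key_at(k4,hall)", "locked(d_kitchen_hall)"]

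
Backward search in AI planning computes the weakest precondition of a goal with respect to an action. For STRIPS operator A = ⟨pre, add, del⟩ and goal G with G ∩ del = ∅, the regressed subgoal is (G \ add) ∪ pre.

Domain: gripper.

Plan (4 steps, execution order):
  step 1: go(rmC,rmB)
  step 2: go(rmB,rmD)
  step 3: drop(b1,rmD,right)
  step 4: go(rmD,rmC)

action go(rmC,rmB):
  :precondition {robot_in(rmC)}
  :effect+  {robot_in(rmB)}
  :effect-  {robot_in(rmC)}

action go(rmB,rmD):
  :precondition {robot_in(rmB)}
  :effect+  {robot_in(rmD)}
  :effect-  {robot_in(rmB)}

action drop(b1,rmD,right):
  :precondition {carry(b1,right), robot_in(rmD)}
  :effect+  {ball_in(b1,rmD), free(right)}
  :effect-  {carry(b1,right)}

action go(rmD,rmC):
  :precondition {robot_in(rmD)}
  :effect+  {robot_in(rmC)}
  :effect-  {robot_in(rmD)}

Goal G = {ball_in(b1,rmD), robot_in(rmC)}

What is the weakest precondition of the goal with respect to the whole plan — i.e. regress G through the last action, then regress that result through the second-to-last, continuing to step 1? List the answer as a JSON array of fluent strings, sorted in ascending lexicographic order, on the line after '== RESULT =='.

Regress step by step:
  through step 4 (go(rmD,rmC)): drop {robot_in(rmC)}, keep {ball_in(b1,rmD)}, require {robot_in(rmD)}
    → {ball_in(b1,rmD), robot_in(rmD)}
  through step 3 (drop(b1,rmD,right)): drop {ball_in(b1,rmD)}, keep {robot_in(rmD)}, require {carry(b1,right), robot_in(rmD)}
    → {carry(b1,right), robot_in(rmD)}
  through step 2 (go(rmB,rmD)): drop {robot_in(rmD)}, keep {carry(b1,right)}, require {robot_in(rmB)}
    → {carry(b1,right), robot_in(rmB)}
  through step 1 (go(rmC,rmB)): drop {robot_in(rmB)}, keep {carry(b1,right)}, require {robot_in(rmC)}
    → {carry(b1,right), robot_in(rmC)}

== RESULT ==
["carry(b1,right)", "robot_in(rmC)"]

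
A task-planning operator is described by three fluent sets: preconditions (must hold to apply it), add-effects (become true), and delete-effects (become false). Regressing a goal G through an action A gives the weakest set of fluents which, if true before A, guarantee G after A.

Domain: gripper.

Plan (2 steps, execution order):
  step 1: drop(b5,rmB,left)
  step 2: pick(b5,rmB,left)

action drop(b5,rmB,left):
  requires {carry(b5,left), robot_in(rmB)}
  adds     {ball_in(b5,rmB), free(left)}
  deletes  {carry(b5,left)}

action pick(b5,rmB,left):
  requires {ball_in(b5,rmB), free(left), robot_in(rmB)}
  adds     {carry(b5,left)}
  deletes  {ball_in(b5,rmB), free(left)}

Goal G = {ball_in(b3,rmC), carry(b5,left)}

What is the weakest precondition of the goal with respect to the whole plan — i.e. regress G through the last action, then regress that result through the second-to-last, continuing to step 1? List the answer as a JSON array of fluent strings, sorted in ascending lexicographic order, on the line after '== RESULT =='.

Work backward from the goal:
  through step 2 (pick(b5,rmB,left)): drop {carry(b5,left)}, keep {ball_in(b3,rmC)}, require {ball_in(b5,rmB), free(left), robot_in(rmB)}
    → {ball_in(b3,rmC), ball_in(b5,rmB), free(left), robot_in(rmB)}
  through step 1 (drop(b5,rmB,left)): drop {ball_in(b5,rmB), free(left)}, keep {ball_in(b3,rmC), robot_in(rmB)}, require {carry(b5,left), robot_in(rmB)}
    → {ball_in(b3,rmC), carry(b5,left), robot_in(rmB)}

== RESULT ==
["ball_in(b3,rmC)", "carry(b5,left)", "robot_in(rmB)"]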